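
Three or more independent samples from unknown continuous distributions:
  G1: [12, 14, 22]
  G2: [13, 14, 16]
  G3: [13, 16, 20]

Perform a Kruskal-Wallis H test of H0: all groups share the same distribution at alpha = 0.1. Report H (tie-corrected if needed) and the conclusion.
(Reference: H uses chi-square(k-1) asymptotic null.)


Step 1: Combine all N = 9 observations and assign midranks.
sorted (value, group, rank): (12,G1,1), (13,G2,2.5), (13,G3,2.5), (14,G1,4.5), (14,G2,4.5), (16,G2,6.5), (16,G3,6.5), (20,G3,8), (22,G1,9)
Step 2: Sum ranks within each group.
R_1 = 14.5 (n_1 = 3)
R_2 = 13.5 (n_2 = 3)
R_3 = 17 (n_3 = 3)
Step 3: H = 12/(N(N+1)) * sum(R_i^2/n_i) - 3(N+1)
     = 12/(9*10) * (14.5^2/3 + 13.5^2/3 + 17^2/3) - 3*10
     = 0.133333 * 227.167 - 30
     = 0.288889.
Step 4: Ties present; correction factor C = 1 - 18/(9^3 - 9) = 0.975000. Corrected H = 0.288889 / 0.975000 = 0.296296.
Step 5: Under H0, H ~ chi^2(2); p-value = 0.862303.
Step 6: alpha = 0.1. fail to reject H0.

H = 0.2963, df = 2, p = 0.862303, fail to reject H0.


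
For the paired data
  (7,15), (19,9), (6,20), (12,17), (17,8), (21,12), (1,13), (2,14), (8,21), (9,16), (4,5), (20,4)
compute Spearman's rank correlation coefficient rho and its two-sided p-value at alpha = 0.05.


Step 1: Rank x and y separately (midranks; no ties here).
rank(x): 7->5, 19->10, 6->4, 12->8, 17->9, 21->12, 1->1, 2->2, 8->6, 9->7, 4->3, 20->11
rank(y): 15->8, 9->4, 20->11, 17->10, 8->3, 12->5, 13->6, 14->7, 21->12, 16->9, 5->2, 4->1
Step 2: d_i = R_x(i) - R_y(i); compute d_i^2.
  (5-8)^2=9, (10-4)^2=36, (4-11)^2=49, (8-10)^2=4, (9-3)^2=36, (12-5)^2=49, (1-6)^2=25, (2-7)^2=25, (6-12)^2=36, (7-9)^2=4, (3-2)^2=1, (11-1)^2=100
sum(d^2) = 374.
Step 3: rho = 1 - 6*374 / (12*(12^2 - 1)) = 1 - 2244/1716 = -0.307692.
Step 4: Under H0, t = rho * sqrt((n-2)/(1-rho^2)) = -1.0226 ~ t(10).
Step 5: Two-sided p-value from the t-distribution with 10 df = 0.330589.
Step 6: alpha = 0.05. fail to reject H0.

rho = -0.3077, p = 0.330589, fail to reject H0 at alpha = 0.05.


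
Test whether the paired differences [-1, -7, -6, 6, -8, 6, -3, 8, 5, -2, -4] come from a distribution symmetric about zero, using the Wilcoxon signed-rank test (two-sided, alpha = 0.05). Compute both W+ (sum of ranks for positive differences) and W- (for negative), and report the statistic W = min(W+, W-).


Step 1: Drop any zero differences (none here) and take |d_i|.
|d| = [1, 7, 6, 6, 8, 6, 3, 8, 5, 2, 4]
Step 2: Midrank |d_i| (ties get averaged ranks).
ranks: |1|->1, |7|->9, |6|->7, |6|->7, |8|->10.5, |6|->7, |3|->3, |8|->10.5, |5|->5, |2|->2, |4|->4
Step 3: Attach original signs; sum ranks with positive sign and with negative sign.
W+ = 7 + 7 + 10.5 + 5 = 29.5
W- = 1 + 9 + 7 + 10.5 + 3 + 2 + 4 = 36.5
(Check: W+ + W- = 66 should equal n(n+1)/2 = 66.)
Step 4: Test statistic W = min(W+, W-) = 29.5.
Step 5: Ties in |d|, so use the tie-corrected normal approximation.
        E[W] = n(n+1)/4 = 11*12/4 = 33.
        Tie groups: |d|=6 (t=3), |d|=8 (t=2); sum(t^3 - t) = 30.
        Var[W] = n(n+1)(2n+1)/24 - sum(t^3-t)/48 = 3036/24 - 30/48 = 125.875.
        z = (W - E[W]) / sqrt(Var[W]) = (29.5 - 33) / 11.2194 = -0.3120.
        Two-sided p = 2*Phi(z) = 0.755071.
Step 6: alpha = 0.05. fail to reject H0.

W+ = 29.5, W- = 36.5, W = min = 29.5, p = 0.755071, fail to reject H0.


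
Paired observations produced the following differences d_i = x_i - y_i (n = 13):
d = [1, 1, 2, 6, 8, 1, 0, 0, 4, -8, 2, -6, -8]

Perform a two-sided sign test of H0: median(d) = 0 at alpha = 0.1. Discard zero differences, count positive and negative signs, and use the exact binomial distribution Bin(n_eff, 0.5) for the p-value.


Step 1: Discard zero differences. Original n = 13; n_eff = number of nonzero differences = 11.
Nonzero differences (with sign): +1, +1, +2, +6, +8, +1, +4, -8, +2, -6, -8
Step 2: Count signs: positive = 8, negative = 3.
Step 3: Under H0: P(positive) = 0.5, so the number of positives S ~ Bin(11, 0.5).
Step 4: Two-sided exact p-value = sum of Bin(11,0.5) probabilities at or below the observed probability = 0.226562.
Step 5: alpha = 0.1. fail to reject H0.

n_eff = 11, pos = 8, neg = 3, p = 0.226562, fail to reject H0.


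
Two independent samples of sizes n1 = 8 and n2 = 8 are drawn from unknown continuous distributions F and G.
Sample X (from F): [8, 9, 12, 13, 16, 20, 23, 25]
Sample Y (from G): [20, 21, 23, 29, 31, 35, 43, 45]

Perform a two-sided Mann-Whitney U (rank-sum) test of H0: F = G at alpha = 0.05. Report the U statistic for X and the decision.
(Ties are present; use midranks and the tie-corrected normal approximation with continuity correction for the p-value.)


Step 1: Combine and sort all 16 observations; assign midranks.
sorted (value, group): (8,X), (9,X), (12,X), (13,X), (16,X), (20,X), (20,Y), (21,Y), (23,X), (23,Y), (25,X), (29,Y), (31,Y), (35,Y), (43,Y), (45,Y)
ranks: 8->1, 9->2, 12->3, 13->4, 16->5, 20->6.5, 20->6.5, 21->8, 23->9.5, 23->9.5, 25->11, 29->12, 31->13, 35->14, 43->15, 45->16
Step 2: Rank sum for X: R1 = 1 + 2 + 3 + 4 + 5 + 6.5 + 9.5 + 11 = 42.
Step 3: U_X = R1 - n1(n1+1)/2 = 42 - 8*9/2 = 42 - 36 = 6.
       U_Y = n1*n2 - U_X = 64 - 6 = 58.
Step 4: Ties are present, so use the tie-corrected normal approximation (with continuity correction) for the p-value.
Step 5: p-value = 0.007319; compare to alpha = 0.05. reject H0.

U_X = 6, p = 0.007319, reject H0 at alpha = 0.05.


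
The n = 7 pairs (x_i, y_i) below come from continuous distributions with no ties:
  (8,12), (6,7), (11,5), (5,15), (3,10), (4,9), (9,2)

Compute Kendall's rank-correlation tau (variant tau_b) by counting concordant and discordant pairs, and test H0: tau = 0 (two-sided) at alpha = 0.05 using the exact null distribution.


Step 1: Enumerate the 21 unordered pairs (i,j) with i<j and classify each by sign(x_j-x_i) * sign(y_j-y_i).
  (1,2):dx=-2,dy=-5->C; (1,3):dx=+3,dy=-7->D; (1,4):dx=-3,dy=+3->D; (1,5):dx=-5,dy=-2->C
  (1,6):dx=-4,dy=-3->C; (1,7):dx=+1,dy=-10->D; (2,3):dx=+5,dy=-2->D; (2,4):dx=-1,dy=+8->D
  (2,5):dx=-3,dy=+3->D; (2,6):dx=-2,dy=+2->D; (2,7):dx=+3,dy=-5->D; (3,4):dx=-6,dy=+10->D
  (3,5):dx=-8,dy=+5->D; (3,6):dx=-7,dy=+4->D; (3,7):dx=-2,dy=-3->C; (4,5):dx=-2,dy=-5->C
  (4,6):dx=-1,dy=-6->C; (4,7):dx=+4,dy=-13->D; (5,6):dx=+1,dy=-1->D; (5,7):dx=+6,dy=-8->D
  (6,7):dx=+5,dy=-7->D
Step 2: C = 6, D = 15, total pairs = 21.
Step 3: tau = (C - D)/(n(n-1)/2) = (6 - 15)/21 = -0.428571.
Step 4: Exact two-sided p-value (enumerate n! = 5040 permutations of y under H0): p = 0.238889.
Step 5: alpha = 0.05. fail to reject H0.

tau_b = -0.4286 (C=6, D=15), p = 0.238889, fail to reject H0.


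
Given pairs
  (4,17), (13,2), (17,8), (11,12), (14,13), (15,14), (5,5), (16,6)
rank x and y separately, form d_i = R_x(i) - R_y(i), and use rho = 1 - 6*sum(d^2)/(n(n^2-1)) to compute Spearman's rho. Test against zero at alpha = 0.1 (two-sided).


Step 1: Rank x and y separately (midranks; no ties here).
rank(x): 4->1, 13->4, 17->8, 11->3, 14->5, 15->6, 5->2, 16->7
rank(y): 17->8, 2->1, 8->4, 12->5, 13->6, 14->7, 5->2, 6->3
Step 2: d_i = R_x(i) - R_y(i); compute d_i^2.
  (1-8)^2=49, (4-1)^2=9, (8-4)^2=16, (3-5)^2=4, (5-6)^2=1, (6-7)^2=1, (2-2)^2=0, (7-3)^2=16
sum(d^2) = 96.
Step 3: rho = 1 - 6*96 / (8*(8^2 - 1)) = 1 - 576/504 = -0.142857.
Step 4: Under H0, t = rho * sqrt((n-2)/(1-rho^2)) = -0.3536 ~ t(6).
Step 5: Two-sided p-value from the t-distribution with 6 df = 0.735765.
Step 6: alpha = 0.1. fail to reject H0.

rho = -0.1429, p = 0.735765, fail to reject H0 at alpha = 0.1.


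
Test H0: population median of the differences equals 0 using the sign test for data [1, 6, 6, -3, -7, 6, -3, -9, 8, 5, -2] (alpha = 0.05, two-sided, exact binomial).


Step 1: Discard zero differences. Original n = 11; n_eff = number of nonzero differences = 11.
Nonzero differences (with sign): +1, +6, +6, -3, -7, +6, -3, -9, +8, +5, -2
Step 2: Count signs: positive = 6, negative = 5.
Step 3: Under H0: P(positive) = 0.5, so the number of positives S ~ Bin(11, 0.5).
Step 4: Two-sided exact p-value = sum of Bin(11,0.5) probabilities at or below the observed probability = 1.000000.
Step 5: alpha = 0.05. fail to reject H0.

n_eff = 11, pos = 6, neg = 5, p = 1.000000, fail to reject H0.


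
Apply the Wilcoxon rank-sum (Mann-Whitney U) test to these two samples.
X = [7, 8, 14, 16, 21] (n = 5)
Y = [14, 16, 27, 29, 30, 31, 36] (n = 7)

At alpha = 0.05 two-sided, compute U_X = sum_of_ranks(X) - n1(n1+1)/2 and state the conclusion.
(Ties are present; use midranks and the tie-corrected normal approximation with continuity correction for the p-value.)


Step 1: Combine and sort all 12 observations; assign midranks.
sorted (value, group): (7,X), (8,X), (14,X), (14,Y), (16,X), (16,Y), (21,X), (27,Y), (29,Y), (30,Y), (31,Y), (36,Y)
ranks: 7->1, 8->2, 14->3.5, 14->3.5, 16->5.5, 16->5.5, 21->7, 27->8, 29->9, 30->10, 31->11, 36->12
Step 2: Rank sum for X: R1 = 1 + 2 + 3.5 + 5.5 + 7 = 19.
Step 3: U_X = R1 - n1(n1+1)/2 = 19 - 5*6/2 = 19 - 15 = 4.
       U_Y = n1*n2 - U_X = 35 - 4 = 31.
Step 4: Ties are present, so use the tie-corrected normal approximation (with continuity correction) for the p-value.
Step 5: p-value = 0.034123; compare to alpha = 0.05. reject H0.

U_X = 4, p = 0.034123, reject H0 at alpha = 0.05.


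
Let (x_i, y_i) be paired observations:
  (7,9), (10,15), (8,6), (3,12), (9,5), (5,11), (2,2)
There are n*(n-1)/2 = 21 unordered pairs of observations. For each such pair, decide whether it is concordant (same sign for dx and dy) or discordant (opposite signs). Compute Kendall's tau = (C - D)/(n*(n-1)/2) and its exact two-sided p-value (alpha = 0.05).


Step 1: Enumerate the 21 unordered pairs (i,j) with i<j and classify each by sign(x_j-x_i) * sign(y_j-y_i).
  (1,2):dx=+3,dy=+6->C; (1,3):dx=+1,dy=-3->D; (1,4):dx=-4,dy=+3->D; (1,5):dx=+2,dy=-4->D
  (1,6):dx=-2,dy=+2->D; (1,7):dx=-5,dy=-7->C; (2,3):dx=-2,dy=-9->C; (2,4):dx=-7,dy=-3->C
  (2,5):dx=-1,dy=-10->C; (2,6):dx=-5,dy=-4->C; (2,7):dx=-8,dy=-13->C; (3,4):dx=-5,dy=+6->D
  (3,5):dx=+1,dy=-1->D; (3,6):dx=-3,dy=+5->D; (3,7):dx=-6,dy=-4->C; (4,5):dx=+6,dy=-7->D
  (4,6):dx=+2,dy=-1->D; (4,7):dx=-1,dy=-10->C; (5,6):dx=-4,dy=+6->D; (5,7):dx=-7,dy=-3->C
  (6,7):dx=-3,dy=-9->C
Step 2: C = 11, D = 10, total pairs = 21.
Step 3: tau = (C - D)/(n(n-1)/2) = (11 - 10)/21 = 0.047619.
Step 4: Exact two-sided p-value (enumerate n! = 5040 permutations of y under H0): p = 1.000000.
Step 5: alpha = 0.05. fail to reject H0.

tau_b = 0.0476 (C=11, D=10), p = 1.000000, fail to reject H0.


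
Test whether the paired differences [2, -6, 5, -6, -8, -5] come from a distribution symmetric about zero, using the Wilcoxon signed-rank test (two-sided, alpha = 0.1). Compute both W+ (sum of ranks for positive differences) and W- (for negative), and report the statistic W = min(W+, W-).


Step 1: Drop any zero differences (none here) and take |d_i|.
|d| = [2, 6, 5, 6, 8, 5]
Step 2: Midrank |d_i| (ties get averaged ranks).
ranks: |2|->1, |6|->4.5, |5|->2.5, |6|->4.5, |8|->6, |5|->2.5
Step 3: Attach original signs; sum ranks with positive sign and with negative sign.
W+ = 1 + 2.5 = 3.5
W- = 4.5 + 4.5 + 6 + 2.5 = 17.5
(Check: W+ + W- = 21 should equal n(n+1)/2 = 21.)
Step 4: Test statistic W = min(W+, W-) = 3.5.
Step 5: Ties in |d|, so use the tie-corrected normal approximation.
        E[W] = n(n+1)/4 = 6*7/4 = 10.5.
        Tie groups: |d|=5 (t=2), |d|=6 (t=2); sum(t^3 - t) = 12.
        Var[W] = n(n+1)(2n+1)/24 - sum(t^3-t)/48 = 546/24 - 12/48 = 22.5.
        z = (W - E[W]) / sqrt(Var[W]) = (3.5 - 10.5) / 4.7434 = -1.4757.
        Two-sided p = 2*Phi(z) = 0.140017.
Step 6: alpha = 0.1. fail to reject H0.

W+ = 3.5, W- = 17.5, W = min = 3.5, p = 0.140017, fail to reject H0.


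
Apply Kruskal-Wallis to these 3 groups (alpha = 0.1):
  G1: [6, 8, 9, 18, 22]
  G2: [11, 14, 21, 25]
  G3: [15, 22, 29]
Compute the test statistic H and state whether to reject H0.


Step 1: Combine all N = 12 observations and assign midranks.
sorted (value, group, rank): (6,G1,1), (8,G1,2), (9,G1,3), (11,G2,4), (14,G2,5), (15,G3,6), (18,G1,7), (21,G2,8), (22,G1,9.5), (22,G3,9.5), (25,G2,11), (29,G3,12)
Step 2: Sum ranks within each group.
R_1 = 22.5 (n_1 = 5)
R_2 = 28 (n_2 = 4)
R_3 = 27.5 (n_3 = 3)
Step 3: H = 12/(N(N+1)) * sum(R_i^2/n_i) - 3(N+1)
     = 12/(12*13) * (22.5^2/5 + 28^2/4 + 27.5^2/3) - 3*13
     = 0.076923 * 549.333 - 39
     = 3.256410.
Step 4: Ties present; correction factor C = 1 - 6/(12^3 - 12) = 0.996503. Corrected H = 3.256410 / 0.996503 = 3.267836.
Step 5: Under H0, H ~ chi^2(2); p-value = 0.195163.
Step 6: alpha = 0.1. fail to reject H0.

H = 3.2678, df = 2, p = 0.195163, fail to reject H0.


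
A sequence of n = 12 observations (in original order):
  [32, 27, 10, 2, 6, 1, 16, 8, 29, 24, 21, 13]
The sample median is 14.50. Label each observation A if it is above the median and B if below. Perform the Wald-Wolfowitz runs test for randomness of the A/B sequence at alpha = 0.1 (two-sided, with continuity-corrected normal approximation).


Step 1: Compute median = 14.50; label A = above, B = below.
Labels in order: AABBBBABAAAB  (n_A = 6, n_B = 6)
Step 2: Count runs R = 6.
Step 3: Under H0 (random ordering), E[R] = 2*n_A*n_B/(n_A+n_B) + 1 = 2*6*6/12 + 1 = 7.0000.
        Var[R] = 2*n_A*n_B*(2*n_A*n_B - n_A - n_B) / ((n_A+n_B)^2 * (n_A+n_B-1)) = 4320/1584 = 2.7273.
        SD[R] = 1.6514.
Step 4: Continuity-corrected z = (R + 0.5 - E[R]) / SD[R] = (6 + 0.5 - 7.0000) / 1.6514 = -0.3028.
Step 5: Two-sided p-value via normal approximation = 2*(1 - Phi(|z|)) = 0.762069.
Step 6: alpha = 0.1. fail to reject H0.

R = 6, z = -0.3028, p = 0.762069, fail to reject H0.


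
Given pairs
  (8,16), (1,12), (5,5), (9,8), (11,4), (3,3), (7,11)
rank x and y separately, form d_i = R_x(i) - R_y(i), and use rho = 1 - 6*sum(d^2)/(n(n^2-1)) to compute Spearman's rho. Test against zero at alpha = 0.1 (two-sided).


Step 1: Rank x and y separately (midranks; no ties here).
rank(x): 8->5, 1->1, 5->3, 9->6, 11->7, 3->2, 7->4
rank(y): 16->7, 12->6, 5->3, 8->4, 4->2, 3->1, 11->5
Step 2: d_i = R_x(i) - R_y(i); compute d_i^2.
  (5-7)^2=4, (1-6)^2=25, (3-3)^2=0, (6-4)^2=4, (7-2)^2=25, (2-1)^2=1, (4-5)^2=1
sum(d^2) = 60.
Step 3: rho = 1 - 6*60 / (7*(7^2 - 1)) = 1 - 360/336 = -0.071429.
Step 4: Under H0, t = rho * sqrt((n-2)/(1-rho^2)) = -0.1601 ~ t(5).
Step 5: Two-sided p-value from the t-distribution with 5 df = 0.879048.
Step 6: alpha = 0.1. fail to reject H0.

rho = -0.0714, p = 0.879048, fail to reject H0 at alpha = 0.1.


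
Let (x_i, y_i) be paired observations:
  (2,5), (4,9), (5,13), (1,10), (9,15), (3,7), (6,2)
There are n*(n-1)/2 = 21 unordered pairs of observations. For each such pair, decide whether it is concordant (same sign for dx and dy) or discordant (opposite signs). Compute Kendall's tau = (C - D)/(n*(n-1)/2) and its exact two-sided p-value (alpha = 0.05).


Step 1: Enumerate the 21 unordered pairs (i,j) with i<j and classify each by sign(x_j-x_i) * sign(y_j-y_i).
  (1,2):dx=+2,dy=+4->C; (1,3):dx=+3,dy=+8->C; (1,4):dx=-1,dy=+5->D; (1,5):dx=+7,dy=+10->C
  (1,6):dx=+1,dy=+2->C; (1,7):dx=+4,dy=-3->D; (2,3):dx=+1,dy=+4->C; (2,4):dx=-3,dy=+1->D
  (2,5):dx=+5,dy=+6->C; (2,6):dx=-1,dy=-2->C; (2,7):dx=+2,dy=-7->D; (3,4):dx=-4,dy=-3->C
  (3,5):dx=+4,dy=+2->C; (3,6):dx=-2,dy=-6->C; (3,7):dx=+1,dy=-11->D; (4,5):dx=+8,dy=+5->C
  (4,6):dx=+2,dy=-3->D; (4,7):dx=+5,dy=-8->D; (5,6):dx=-6,dy=-8->C; (5,7):dx=-3,dy=-13->C
  (6,7):dx=+3,dy=-5->D
Step 2: C = 13, D = 8, total pairs = 21.
Step 3: tau = (C - D)/(n(n-1)/2) = (13 - 8)/21 = 0.238095.
Step 4: Exact two-sided p-value (enumerate n! = 5040 permutations of y under H0): p = 0.561905.
Step 5: alpha = 0.05. fail to reject H0.

tau_b = 0.2381 (C=13, D=8), p = 0.561905, fail to reject H0.


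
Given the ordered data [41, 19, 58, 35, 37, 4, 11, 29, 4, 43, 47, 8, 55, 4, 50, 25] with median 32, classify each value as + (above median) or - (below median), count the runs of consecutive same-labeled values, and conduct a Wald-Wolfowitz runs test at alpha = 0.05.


Step 1: Compute median = 32; label A = above, B = below.
Labels in order: ABAAABBBBAABABAB  (n_A = 8, n_B = 8)
Step 2: Count runs R = 10.
Step 3: Under H0 (random ordering), E[R] = 2*n_A*n_B/(n_A+n_B) + 1 = 2*8*8/16 + 1 = 9.0000.
        Var[R] = 2*n_A*n_B*(2*n_A*n_B - n_A - n_B) / ((n_A+n_B)^2 * (n_A+n_B-1)) = 14336/3840 = 3.7333.
        SD[R] = 1.9322.
Step 4: Continuity-corrected z = (R - 0.5 - E[R]) / SD[R] = (10 - 0.5 - 9.0000) / 1.9322 = 0.2588.
Step 5: Two-sided p-value via normal approximation = 2*(1 - Phi(|z|)) = 0.795809.
Step 6: alpha = 0.05. fail to reject H0.

R = 10, z = 0.2588, p = 0.795809, fail to reject H0.


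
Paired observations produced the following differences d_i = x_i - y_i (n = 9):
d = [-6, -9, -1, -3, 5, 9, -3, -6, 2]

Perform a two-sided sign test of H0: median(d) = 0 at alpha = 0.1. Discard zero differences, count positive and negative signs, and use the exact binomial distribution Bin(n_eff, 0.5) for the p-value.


Step 1: Discard zero differences. Original n = 9; n_eff = number of nonzero differences = 9.
Nonzero differences (with sign): -6, -9, -1, -3, +5, +9, -3, -6, +2
Step 2: Count signs: positive = 3, negative = 6.
Step 3: Under H0: P(positive) = 0.5, so the number of positives S ~ Bin(9, 0.5).
Step 4: Two-sided exact p-value = sum of Bin(9,0.5) probabilities at or below the observed probability = 0.507812.
Step 5: alpha = 0.1. fail to reject H0.

n_eff = 9, pos = 3, neg = 6, p = 0.507812, fail to reject H0.


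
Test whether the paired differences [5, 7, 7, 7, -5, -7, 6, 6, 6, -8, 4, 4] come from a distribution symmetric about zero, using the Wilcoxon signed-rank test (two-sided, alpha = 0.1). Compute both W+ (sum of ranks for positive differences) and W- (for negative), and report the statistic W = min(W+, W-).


Step 1: Drop any zero differences (none here) and take |d_i|.
|d| = [5, 7, 7, 7, 5, 7, 6, 6, 6, 8, 4, 4]
Step 2: Midrank |d_i| (ties get averaged ranks).
ranks: |5|->3.5, |7|->9.5, |7|->9.5, |7|->9.5, |5|->3.5, |7|->9.5, |6|->6, |6|->6, |6|->6, |8|->12, |4|->1.5, |4|->1.5
Step 3: Attach original signs; sum ranks with positive sign and with negative sign.
W+ = 3.5 + 9.5 + 9.5 + 9.5 + 6 + 6 + 6 + 1.5 + 1.5 = 53
W- = 3.5 + 9.5 + 12 = 25
(Check: W+ + W- = 78 should equal n(n+1)/2 = 78.)
Step 4: Test statistic W = min(W+, W-) = 25.
Step 5: Ties in |d|, so use the tie-corrected normal approximation.
        E[W] = n(n+1)/4 = 12*13/4 = 39.
        Tie groups: |d|=4 (t=2), |d|=5 (t=2), |d|=6 (t=3), |d|=7 (t=4); sum(t^3 - t) = 96.
        Var[W] = n(n+1)(2n+1)/24 - sum(t^3-t)/48 = 3900/24 - 96/48 = 160.5.
        z = (W - E[W]) / sqrt(Var[W]) = (25 - 39) / 12.6689 = -1.1051.
        Two-sided p = 2*Phi(z) = 0.269128.
Step 6: alpha = 0.1. fail to reject H0.

W+ = 53, W- = 25, W = min = 25, p = 0.269128, fail to reject H0.


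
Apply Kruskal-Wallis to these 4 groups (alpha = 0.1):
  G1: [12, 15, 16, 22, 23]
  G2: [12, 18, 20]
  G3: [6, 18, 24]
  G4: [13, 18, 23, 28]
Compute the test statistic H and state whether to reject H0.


Step 1: Combine all N = 15 observations and assign midranks.
sorted (value, group, rank): (6,G3,1), (12,G1,2.5), (12,G2,2.5), (13,G4,4), (15,G1,5), (16,G1,6), (18,G2,8), (18,G3,8), (18,G4,8), (20,G2,10), (22,G1,11), (23,G1,12.5), (23,G4,12.5), (24,G3,14), (28,G4,15)
Step 2: Sum ranks within each group.
R_1 = 37 (n_1 = 5)
R_2 = 20.5 (n_2 = 3)
R_3 = 23 (n_3 = 3)
R_4 = 39.5 (n_4 = 4)
Step 3: H = 12/(N(N+1)) * sum(R_i^2/n_i) - 3(N+1)
     = 12/(15*16) * (37^2/5 + 20.5^2/3 + 23^2/3 + 39.5^2/4) - 3*16
     = 0.050000 * 980.279 - 48
     = 1.013958.
Step 4: Ties present; correction factor C = 1 - 36/(15^3 - 15) = 0.989286. Corrected H = 1.013958 / 0.989286 = 1.024940.
Step 5: Under H0, H ~ chi^2(3); p-value = 0.795218.
Step 6: alpha = 0.1. fail to reject H0.

H = 1.0249, df = 3, p = 0.795218, fail to reject H0.


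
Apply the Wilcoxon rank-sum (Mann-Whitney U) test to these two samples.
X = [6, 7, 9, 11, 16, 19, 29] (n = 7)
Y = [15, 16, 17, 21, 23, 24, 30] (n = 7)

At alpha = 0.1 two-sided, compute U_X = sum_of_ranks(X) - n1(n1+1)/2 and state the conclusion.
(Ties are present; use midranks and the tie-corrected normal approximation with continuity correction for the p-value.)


Step 1: Combine and sort all 14 observations; assign midranks.
sorted (value, group): (6,X), (7,X), (9,X), (11,X), (15,Y), (16,X), (16,Y), (17,Y), (19,X), (21,Y), (23,Y), (24,Y), (29,X), (30,Y)
ranks: 6->1, 7->2, 9->3, 11->4, 15->5, 16->6.5, 16->6.5, 17->8, 19->9, 21->10, 23->11, 24->12, 29->13, 30->14
Step 2: Rank sum for X: R1 = 1 + 2 + 3 + 4 + 6.5 + 9 + 13 = 38.5.
Step 3: U_X = R1 - n1(n1+1)/2 = 38.5 - 7*8/2 = 38.5 - 28 = 10.5.
       U_Y = n1*n2 - U_X = 49 - 10.5 = 38.5.
Step 4: Ties are present, so use the tie-corrected normal approximation (with continuity correction) for the p-value.
Step 5: p-value = 0.084192; compare to alpha = 0.1. reject H0.

U_X = 10.5, p = 0.084192, reject H0 at alpha = 0.1.


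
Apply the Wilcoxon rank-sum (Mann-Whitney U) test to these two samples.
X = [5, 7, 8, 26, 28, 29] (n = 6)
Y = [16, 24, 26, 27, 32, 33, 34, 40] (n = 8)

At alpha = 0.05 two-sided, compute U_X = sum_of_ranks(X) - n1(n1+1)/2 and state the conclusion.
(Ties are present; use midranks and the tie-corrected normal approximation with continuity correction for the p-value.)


Step 1: Combine and sort all 14 observations; assign midranks.
sorted (value, group): (5,X), (7,X), (8,X), (16,Y), (24,Y), (26,X), (26,Y), (27,Y), (28,X), (29,X), (32,Y), (33,Y), (34,Y), (40,Y)
ranks: 5->1, 7->2, 8->3, 16->4, 24->5, 26->6.5, 26->6.5, 27->8, 28->9, 29->10, 32->11, 33->12, 34->13, 40->14
Step 2: Rank sum for X: R1 = 1 + 2 + 3 + 6.5 + 9 + 10 = 31.5.
Step 3: U_X = R1 - n1(n1+1)/2 = 31.5 - 6*7/2 = 31.5 - 21 = 10.5.
       U_Y = n1*n2 - U_X = 48 - 10.5 = 37.5.
Step 4: Ties are present, so use the tie-corrected normal approximation (with continuity correction) for the p-value.
Step 5: p-value = 0.092930; compare to alpha = 0.05. fail to reject H0.

U_X = 10.5, p = 0.092930, fail to reject H0 at alpha = 0.05.


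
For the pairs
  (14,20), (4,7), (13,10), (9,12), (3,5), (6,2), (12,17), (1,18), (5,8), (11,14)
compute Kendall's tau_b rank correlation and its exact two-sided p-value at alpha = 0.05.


Step 1: Enumerate the 45 unordered pairs (i,j) with i<j and classify each by sign(x_j-x_i) * sign(y_j-y_i).
  (1,2):dx=-10,dy=-13->C; (1,3):dx=-1,dy=-10->C; (1,4):dx=-5,dy=-8->C; (1,5):dx=-11,dy=-15->C
  (1,6):dx=-8,dy=-18->C; (1,7):dx=-2,dy=-3->C; (1,8):dx=-13,dy=-2->C; (1,9):dx=-9,dy=-12->C
  (1,10):dx=-3,dy=-6->C; (2,3):dx=+9,dy=+3->C; (2,4):dx=+5,dy=+5->C; (2,5):dx=-1,dy=-2->C
  (2,6):dx=+2,dy=-5->D; (2,7):dx=+8,dy=+10->C; (2,8):dx=-3,dy=+11->D; (2,9):dx=+1,dy=+1->C
  (2,10):dx=+7,dy=+7->C; (3,4):dx=-4,dy=+2->D; (3,5):dx=-10,dy=-5->C; (3,6):dx=-7,dy=-8->C
  (3,7):dx=-1,dy=+7->D; (3,8):dx=-12,dy=+8->D; (3,9):dx=-8,dy=-2->C; (3,10):dx=-2,dy=+4->D
  (4,5):dx=-6,dy=-7->C; (4,6):dx=-3,dy=-10->C; (4,7):dx=+3,dy=+5->C; (4,8):dx=-8,dy=+6->D
  (4,9):dx=-4,dy=-4->C; (4,10):dx=+2,dy=+2->C; (5,6):dx=+3,dy=-3->D; (5,7):dx=+9,dy=+12->C
  (5,8):dx=-2,dy=+13->D; (5,9):dx=+2,dy=+3->C; (5,10):dx=+8,dy=+9->C; (6,7):dx=+6,dy=+15->C
  (6,8):dx=-5,dy=+16->D; (6,9):dx=-1,dy=+6->D; (6,10):dx=+5,dy=+12->C; (7,8):dx=-11,dy=+1->D
  (7,9):dx=-7,dy=-9->C; (7,10):dx=-1,dy=-3->C; (8,9):dx=+4,dy=-10->D; (8,10):dx=+10,dy=-4->D
  (9,10):dx=+6,dy=+6->C
Step 2: C = 31, D = 14, total pairs = 45.
Step 3: tau = (C - D)/(n(n-1)/2) = (31 - 14)/45 = 0.377778.
Step 4: Exact two-sided p-value (enumerate n! = 3628800 permutations of y under H0): p = 0.155742.
Step 5: alpha = 0.05. fail to reject H0.

tau_b = 0.3778 (C=31, D=14), p = 0.155742, fail to reject H0.


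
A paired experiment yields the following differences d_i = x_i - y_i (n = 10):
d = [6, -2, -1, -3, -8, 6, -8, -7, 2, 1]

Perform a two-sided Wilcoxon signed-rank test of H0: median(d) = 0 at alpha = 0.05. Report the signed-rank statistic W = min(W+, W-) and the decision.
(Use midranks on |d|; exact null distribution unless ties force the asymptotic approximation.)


Step 1: Drop any zero differences (none here) and take |d_i|.
|d| = [6, 2, 1, 3, 8, 6, 8, 7, 2, 1]
Step 2: Midrank |d_i| (ties get averaged ranks).
ranks: |6|->6.5, |2|->3.5, |1|->1.5, |3|->5, |8|->9.5, |6|->6.5, |8|->9.5, |7|->8, |2|->3.5, |1|->1.5
Step 3: Attach original signs; sum ranks with positive sign and with negative sign.
W+ = 6.5 + 6.5 + 3.5 + 1.5 = 18
W- = 3.5 + 1.5 + 5 + 9.5 + 9.5 + 8 = 37
(Check: W+ + W- = 55 should equal n(n+1)/2 = 55.)
Step 4: Test statistic W = min(W+, W-) = 18.
Step 5: Ties in |d|, so use the tie-corrected normal approximation.
        E[W] = n(n+1)/4 = 10*11/4 = 27.5.
        Tie groups: |d|=1 (t=2), |d|=2 (t=2), |d|=6 (t=2), |d|=8 (t=2); sum(t^3 - t) = 24.
        Var[W] = n(n+1)(2n+1)/24 - sum(t^3-t)/48 = 2310/24 - 24/48 = 95.75.
        z = (W - E[W]) / sqrt(Var[W]) = (18 - 27.5) / 9.7852 = -0.9709.
        Two-sided p = 2*Phi(z) = 0.331621.
Step 6: alpha = 0.05. fail to reject H0.

W+ = 18, W- = 37, W = min = 18, p = 0.331621, fail to reject H0.


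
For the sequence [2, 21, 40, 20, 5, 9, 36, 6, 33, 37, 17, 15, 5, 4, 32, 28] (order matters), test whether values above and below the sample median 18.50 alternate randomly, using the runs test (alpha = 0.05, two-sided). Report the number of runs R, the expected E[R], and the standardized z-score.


Step 1: Compute median = 18.50; label A = above, B = below.
Labels in order: BAAABBABAABBBBAA  (n_A = 8, n_B = 8)
Step 2: Count runs R = 8.
Step 3: Under H0 (random ordering), E[R] = 2*n_A*n_B/(n_A+n_B) + 1 = 2*8*8/16 + 1 = 9.0000.
        Var[R] = 2*n_A*n_B*(2*n_A*n_B - n_A - n_B) / ((n_A+n_B)^2 * (n_A+n_B-1)) = 14336/3840 = 3.7333.
        SD[R] = 1.9322.
Step 4: Continuity-corrected z = (R + 0.5 - E[R]) / SD[R] = (8 + 0.5 - 9.0000) / 1.9322 = -0.2588.
Step 5: Two-sided p-value via normal approximation = 2*(1 - Phi(|z|)) = 0.795809.
Step 6: alpha = 0.05. fail to reject H0.

R = 8, z = -0.2588, p = 0.795809, fail to reject H0.


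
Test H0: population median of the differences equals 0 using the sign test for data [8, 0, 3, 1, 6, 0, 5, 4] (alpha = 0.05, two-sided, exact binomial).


Step 1: Discard zero differences. Original n = 8; n_eff = number of nonzero differences = 6.
Nonzero differences (with sign): +8, +3, +1, +6, +5, +4
Step 2: Count signs: positive = 6, negative = 0.
Step 3: Under H0: P(positive) = 0.5, so the number of positives S ~ Bin(6, 0.5).
Step 4: Two-sided exact p-value = sum of Bin(6,0.5) probabilities at or below the observed probability = 0.031250.
Step 5: alpha = 0.05. reject H0.

n_eff = 6, pos = 6, neg = 0, p = 0.031250, reject H0.


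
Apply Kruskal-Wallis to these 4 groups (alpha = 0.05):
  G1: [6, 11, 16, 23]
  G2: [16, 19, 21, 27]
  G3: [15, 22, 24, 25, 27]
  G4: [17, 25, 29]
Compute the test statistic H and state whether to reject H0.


Step 1: Combine all N = 16 observations and assign midranks.
sorted (value, group, rank): (6,G1,1), (11,G1,2), (15,G3,3), (16,G1,4.5), (16,G2,4.5), (17,G4,6), (19,G2,7), (21,G2,8), (22,G3,9), (23,G1,10), (24,G3,11), (25,G3,12.5), (25,G4,12.5), (27,G2,14.5), (27,G3,14.5), (29,G4,16)
Step 2: Sum ranks within each group.
R_1 = 17.5 (n_1 = 4)
R_2 = 34 (n_2 = 4)
R_3 = 50 (n_3 = 5)
R_4 = 34.5 (n_4 = 3)
Step 3: H = 12/(N(N+1)) * sum(R_i^2/n_i) - 3(N+1)
     = 12/(16*17) * (17.5^2/4 + 34^2/4 + 50^2/5 + 34.5^2/3) - 3*17
     = 0.044118 * 1262.31 - 51
     = 4.690257.
Step 4: Ties present; correction factor C = 1 - 18/(16^3 - 16) = 0.995588. Corrected H = 4.690257 / 0.995588 = 4.711041.
Step 5: Under H0, H ~ chi^2(3); p-value = 0.194221.
Step 6: alpha = 0.05. fail to reject H0.

H = 4.7110, df = 3, p = 0.194221, fail to reject H0.


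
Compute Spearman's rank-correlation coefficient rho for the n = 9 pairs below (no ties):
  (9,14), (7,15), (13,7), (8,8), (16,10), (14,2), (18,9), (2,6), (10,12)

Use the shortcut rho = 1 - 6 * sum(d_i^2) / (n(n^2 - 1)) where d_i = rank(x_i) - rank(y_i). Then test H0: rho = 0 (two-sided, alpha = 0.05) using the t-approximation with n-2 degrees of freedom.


Step 1: Rank x and y separately (midranks; no ties here).
rank(x): 9->4, 7->2, 13->6, 8->3, 16->8, 14->7, 18->9, 2->1, 10->5
rank(y): 14->8, 15->9, 7->3, 8->4, 10->6, 2->1, 9->5, 6->2, 12->7
Step 2: d_i = R_x(i) - R_y(i); compute d_i^2.
  (4-8)^2=16, (2-9)^2=49, (6-3)^2=9, (3-4)^2=1, (8-6)^2=4, (7-1)^2=36, (9-5)^2=16, (1-2)^2=1, (5-7)^2=4
sum(d^2) = 136.
Step 3: rho = 1 - 6*136 / (9*(9^2 - 1)) = 1 - 816/720 = -0.133333.
Step 4: Under H0, t = rho * sqrt((n-2)/(1-rho^2)) = -0.3559 ~ t(7).
Step 5: Two-sided p-value from the t-distribution with 7 df = 0.732368.
Step 6: alpha = 0.05. fail to reject H0.

rho = -0.1333, p = 0.732368, fail to reject H0 at alpha = 0.05.


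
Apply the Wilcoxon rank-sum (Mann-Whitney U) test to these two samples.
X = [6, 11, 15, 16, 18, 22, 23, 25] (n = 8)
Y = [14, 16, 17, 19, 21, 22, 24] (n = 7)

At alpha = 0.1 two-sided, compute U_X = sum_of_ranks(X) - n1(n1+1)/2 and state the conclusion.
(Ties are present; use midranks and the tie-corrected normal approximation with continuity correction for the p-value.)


Step 1: Combine and sort all 15 observations; assign midranks.
sorted (value, group): (6,X), (11,X), (14,Y), (15,X), (16,X), (16,Y), (17,Y), (18,X), (19,Y), (21,Y), (22,X), (22,Y), (23,X), (24,Y), (25,X)
ranks: 6->1, 11->2, 14->3, 15->4, 16->5.5, 16->5.5, 17->7, 18->8, 19->9, 21->10, 22->11.5, 22->11.5, 23->13, 24->14, 25->15
Step 2: Rank sum for X: R1 = 1 + 2 + 4 + 5.5 + 8 + 11.5 + 13 + 15 = 60.
Step 3: U_X = R1 - n1(n1+1)/2 = 60 - 8*9/2 = 60 - 36 = 24.
       U_Y = n1*n2 - U_X = 56 - 24 = 32.
Step 4: Ties are present, so use the tie-corrected normal approximation (with continuity correction) for the p-value.
Step 5: p-value = 0.684910; compare to alpha = 0.1. fail to reject H0.

U_X = 24, p = 0.684910, fail to reject H0 at alpha = 0.1.


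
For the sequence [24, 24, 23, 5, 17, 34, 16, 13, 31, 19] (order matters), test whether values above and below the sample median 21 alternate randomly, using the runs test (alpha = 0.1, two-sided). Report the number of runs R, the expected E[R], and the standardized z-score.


Step 1: Compute median = 21; label A = above, B = below.
Labels in order: AAABBABBAB  (n_A = 5, n_B = 5)
Step 2: Count runs R = 6.
Step 3: Under H0 (random ordering), E[R] = 2*n_A*n_B/(n_A+n_B) + 1 = 2*5*5/10 + 1 = 6.0000.
        Var[R] = 2*n_A*n_B*(2*n_A*n_B - n_A - n_B) / ((n_A+n_B)^2 * (n_A+n_B-1)) = 2000/900 = 2.2222.
        SD[R] = 1.4907.
Step 4: R = E[R], so z = 0 with no continuity correction.
Step 5: Two-sided p-value via normal approximation = 2*(1 - Phi(|z|)) = 1.000000.
Step 6: alpha = 0.1. fail to reject H0.

R = 6, z = 0.0000, p = 1.000000, fail to reject H0.


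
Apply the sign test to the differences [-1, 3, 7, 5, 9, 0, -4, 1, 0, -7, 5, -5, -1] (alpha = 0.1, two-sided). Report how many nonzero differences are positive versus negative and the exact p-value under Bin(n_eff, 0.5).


Step 1: Discard zero differences. Original n = 13; n_eff = number of nonzero differences = 11.
Nonzero differences (with sign): -1, +3, +7, +5, +9, -4, +1, -7, +5, -5, -1
Step 2: Count signs: positive = 6, negative = 5.
Step 3: Under H0: P(positive) = 0.5, so the number of positives S ~ Bin(11, 0.5).
Step 4: Two-sided exact p-value = sum of Bin(11,0.5) probabilities at or below the observed probability = 1.000000.
Step 5: alpha = 0.1. fail to reject H0.

n_eff = 11, pos = 6, neg = 5, p = 1.000000, fail to reject H0.


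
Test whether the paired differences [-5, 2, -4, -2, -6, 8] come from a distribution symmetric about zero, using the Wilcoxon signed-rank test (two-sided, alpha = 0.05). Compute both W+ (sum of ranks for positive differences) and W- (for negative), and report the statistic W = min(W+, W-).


Step 1: Drop any zero differences (none here) and take |d_i|.
|d| = [5, 2, 4, 2, 6, 8]
Step 2: Midrank |d_i| (ties get averaged ranks).
ranks: |5|->4, |2|->1.5, |4|->3, |2|->1.5, |6|->5, |8|->6
Step 3: Attach original signs; sum ranks with positive sign and with negative sign.
W+ = 1.5 + 6 = 7.5
W- = 4 + 3 + 1.5 + 5 = 13.5
(Check: W+ + W- = 21 should equal n(n+1)/2 = 21.)
Step 4: Test statistic W = min(W+, W-) = 7.5.
Step 5: Ties in |d|, so use the tie-corrected normal approximation.
        E[W] = n(n+1)/4 = 6*7/4 = 10.5.
        Tie groups: |d|=2 (t=2); sum(t^3 - t) = 6.
        Var[W] = n(n+1)(2n+1)/24 - sum(t^3-t)/48 = 546/24 - 6/48 = 22.625.
        z = (W - E[W]) / sqrt(Var[W]) = (7.5 - 10.5) / 4.7566 = -0.6307.
        Two-sided p = 2*Phi(z) = 0.528233.
Step 6: alpha = 0.05. fail to reject H0.

W+ = 7.5, W- = 13.5, W = min = 7.5, p = 0.528233, fail to reject H0.


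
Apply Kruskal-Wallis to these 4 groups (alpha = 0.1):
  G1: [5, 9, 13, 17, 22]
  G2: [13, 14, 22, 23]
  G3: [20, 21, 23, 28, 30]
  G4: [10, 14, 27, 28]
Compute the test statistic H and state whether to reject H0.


Step 1: Combine all N = 18 observations and assign midranks.
sorted (value, group, rank): (5,G1,1), (9,G1,2), (10,G4,3), (13,G1,4.5), (13,G2,4.5), (14,G2,6.5), (14,G4,6.5), (17,G1,8), (20,G3,9), (21,G3,10), (22,G1,11.5), (22,G2,11.5), (23,G2,13.5), (23,G3,13.5), (27,G4,15), (28,G3,16.5), (28,G4,16.5), (30,G3,18)
Step 2: Sum ranks within each group.
R_1 = 27 (n_1 = 5)
R_2 = 36 (n_2 = 4)
R_3 = 67 (n_3 = 5)
R_4 = 41 (n_4 = 4)
Step 3: H = 12/(N(N+1)) * sum(R_i^2/n_i) - 3(N+1)
     = 12/(18*19) * (27^2/5 + 36^2/4 + 67^2/5 + 41^2/4) - 3*19
     = 0.035088 * 1787.85 - 57
     = 5.731579.
Step 4: Ties present; correction factor C = 1 - 30/(18^3 - 18) = 0.994840. Corrected H = 5.731579 / 0.994840 = 5.761307.
Step 5: Under H0, H ~ chi^2(3); p-value = 0.123819.
Step 6: alpha = 0.1. fail to reject H0.

H = 5.7613, df = 3, p = 0.123819, fail to reject H0.


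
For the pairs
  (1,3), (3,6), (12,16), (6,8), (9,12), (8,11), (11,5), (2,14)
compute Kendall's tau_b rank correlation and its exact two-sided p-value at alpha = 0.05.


Step 1: Enumerate the 28 unordered pairs (i,j) with i<j and classify each by sign(x_j-x_i) * sign(y_j-y_i).
  (1,2):dx=+2,dy=+3->C; (1,3):dx=+11,dy=+13->C; (1,4):dx=+5,dy=+5->C; (1,5):dx=+8,dy=+9->C
  (1,6):dx=+7,dy=+8->C; (1,7):dx=+10,dy=+2->C; (1,8):dx=+1,dy=+11->C; (2,3):dx=+9,dy=+10->C
  (2,4):dx=+3,dy=+2->C; (2,5):dx=+6,dy=+6->C; (2,6):dx=+5,dy=+5->C; (2,7):dx=+8,dy=-1->D
  (2,8):dx=-1,dy=+8->D; (3,4):dx=-6,dy=-8->C; (3,5):dx=-3,dy=-4->C; (3,6):dx=-4,dy=-5->C
  (3,7):dx=-1,dy=-11->C; (3,8):dx=-10,dy=-2->C; (4,5):dx=+3,dy=+4->C; (4,6):dx=+2,dy=+3->C
  (4,7):dx=+5,dy=-3->D; (4,8):dx=-4,dy=+6->D; (5,6):dx=-1,dy=-1->C; (5,7):dx=+2,dy=-7->D
  (5,8):dx=-7,dy=+2->D; (6,7):dx=+3,dy=-6->D; (6,8):dx=-6,dy=+3->D; (7,8):dx=-9,dy=+9->D
Step 2: C = 19, D = 9, total pairs = 28.
Step 3: tau = (C - D)/(n(n-1)/2) = (19 - 9)/28 = 0.357143.
Step 4: Exact two-sided p-value (enumerate n! = 40320 permutations of y under H0): p = 0.275099.
Step 5: alpha = 0.05. fail to reject H0.

tau_b = 0.3571 (C=19, D=9), p = 0.275099, fail to reject H0.


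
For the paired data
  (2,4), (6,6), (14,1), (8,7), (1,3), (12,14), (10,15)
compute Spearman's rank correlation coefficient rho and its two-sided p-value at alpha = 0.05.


Step 1: Rank x and y separately (midranks; no ties here).
rank(x): 2->2, 6->3, 14->7, 8->4, 1->1, 12->6, 10->5
rank(y): 4->3, 6->4, 1->1, 7->5, 3->2, 14->6, 15->7
Step 2: d_i = R_x(i) - R_y(i); compute d_i^2.
  (2-3)^2=1, (3-4)^2=1, (7-1)^2=36, (4-5)^2=1, (1-2)^2=1, (6-6)^2=0, (5-7)^2=4
sum(d^2) = 44.
Step 3: rho = 1 - 6*44 / (7*(7^2 - 1)) = 1 - 264/336 = 0.214286.
Step 4: Under H0, t = rho * sqrt((n-2)/(1-rho^2)) = 0.4906 ~ t(5).
Step 5: Two-sided p-value from the t-distribution with 5 df = 0.644512.
Step 6: alpha = 0.05. fail to reject H0.

rho = 0.2143, p = 0.644512, fail to reject H0 at alpha = 0.05.


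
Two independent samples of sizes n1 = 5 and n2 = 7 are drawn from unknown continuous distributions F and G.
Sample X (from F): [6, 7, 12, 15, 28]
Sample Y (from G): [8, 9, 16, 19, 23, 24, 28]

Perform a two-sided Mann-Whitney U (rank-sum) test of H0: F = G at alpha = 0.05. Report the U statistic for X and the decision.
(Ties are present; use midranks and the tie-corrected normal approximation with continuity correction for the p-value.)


Step 1: Combine and sort all 12 observations; assign midranks.
sorted (value, group): (6,X), (7,X), (8,Y), (9,Y), (12,X), (15,X), (16,Y), (19,Y), (23,Y), (24,Y), (28,X), (28,Y)
ranks: 6->1, 7->2, 8->3, 9->4, 12->5, 15->6, 16->7, 19->8, 23->9, 24->10, 28->11.5, 28->11.5
Step 2: Rank sum for X: R1 = 1 + 2 + 5 + 6 + 11.5 = 25.5.
Step 3: U_X = R1 - n1(n1+1)/2 = 25.5 - 5*6/2 = 25.5 - 15 = 10.5.
       U_Y = n1*n2 - U_X = 35 - 10.5 = 24.5.
Step 4: Ties are present, so use the tie-corrected normal approximation (with continuity correction) for the p-value.
Step 5: p-value = 0.290307; compare to alpha = 0.05. fail to reject H0.

U_X = 10.5, p = 0.290307, fail to reject H0 at alpha = 0.05.


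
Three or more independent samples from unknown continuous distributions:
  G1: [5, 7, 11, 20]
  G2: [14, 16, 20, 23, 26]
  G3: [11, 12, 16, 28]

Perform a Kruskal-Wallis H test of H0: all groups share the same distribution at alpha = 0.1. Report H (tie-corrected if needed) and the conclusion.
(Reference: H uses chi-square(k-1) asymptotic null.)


Step 1: Combine all N = 13 observations and assign midranks.
sorted (value, group, rank): (5,G1,1), (7,G1,2), (11,G1,3.5), (11,G3,3.5), (12,G3,5), (14,G2,6), (16,G2,7.5), (16,G3,7.5), (20,G1,9.5), (20,G2,9.5), (23,G2,11), (26,G2,12), (28,G3,13)
Step 2: Sum ranks within each group.
R_1 = 16 (n_1 = 4)
R_2 = 46 (n_2 = 5)
R_3 = 29 (n_3 = 4)
Step 3: H = 12/(N(N+1)) * sum(R_i^2/n_i) - 3(N+1)
     = 12/(13*14) * (16^2/4 + 46^2/5 + 29^2/4) - 3*14
     = 0.065934 * 697.45 - 42
     = 3.985714.
Step 4: Ties present; correction factor C = 1 - 18/(13^3 - 13) = 0.991758. Corrected H = 3.985714 / 0.991758 = 4.018837.
Step 5: Under H0, H ~ chi^2(2); p-value = 0.134067.
Step 6: alpha = 0.1. fail to reject H0.

H = 4.0188, df = 2, p = 0.134067, fail to reject H0.


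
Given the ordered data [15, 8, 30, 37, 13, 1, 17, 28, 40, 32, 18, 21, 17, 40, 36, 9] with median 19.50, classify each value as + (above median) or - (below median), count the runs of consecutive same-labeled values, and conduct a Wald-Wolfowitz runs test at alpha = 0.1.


Step 1: Compute median = 19.50; label A = above, B = below.
Labels in order: BBAABBBAAABABAAB  (n_A = 8, n_B = 8)
Step 2: Count runs R = 9.
Step 3: Under H0 (random ordering), E[R] = 2*n_A*n_B/(n_A+n_B) + 1 = 2*8*8/16 + 1 = 9.0000.
        Var[R] = 2*n_A*n_B*(2*n_A*n_B - n_A - n_B) / ((n_A+n_B)^2 * (n_A+n_B-1)) = 14336/3840 = 3.7333.
        SD[R] = 1.9322.
Step 4: R = E[R], so z = 0 with no continuity correction.
Step 5: Two-sided p-value via normal approximation = 2*(1 - Phi(|z|)) = 1.000000.
Step 6: alpha = 0.1. fail to reject H0.

R = 9, z = 0.0000, p = 1.000000, fail to reject H0.


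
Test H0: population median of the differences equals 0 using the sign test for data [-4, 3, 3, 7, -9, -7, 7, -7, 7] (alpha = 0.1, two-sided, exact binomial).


Step 1: Discard zero differences. Original n = 9; n_eff = number of nonzero differences = 9.
Nonzero differences (with sign): -4, +3, +3, +7, -9, -7, +7, -7, +7
Step 2: Count signs: positive = 5, negative = 4.
Step 3: Under H0: P(positive) = 0.5, so the number of positives S ~ Bin(9, 0.5).
Step 4: Two-sided exact p-value = sum of Bin(9,0.5) probabilities at or below the observed probability = 1.000000.
Step 5: alpha = 0.1. fail to reject H0.

n_eff = 9, pos = 5, neg = 4, p = 1.000000, fail to reject H0.


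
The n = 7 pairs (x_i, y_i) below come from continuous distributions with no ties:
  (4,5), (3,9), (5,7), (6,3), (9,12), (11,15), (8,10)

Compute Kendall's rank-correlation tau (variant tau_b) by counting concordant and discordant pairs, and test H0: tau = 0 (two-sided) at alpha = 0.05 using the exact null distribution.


Step 1: Enumerate the 21 unordered pairs (i,j) with i<j and classify each by sign(x_j-x_i) * sign(y_j-y_i).
  (1,2):dx=-1,dy=+4->D; (1,3):dx=+1,dy=+2->C; (1,4):dx=+2,dy=-2->D; (1,5):dx=+5,dy=+7->C
  (1,6):dx=+7,dy=+10->C; (1,7):dx=+4,dy=+5->C; (2,3):dx=+2,dy=-2->D; (2,4):dx=+3,dy=-6->D
  (2,5):dx=+6,dy=+3->C; (2,6):dx=+8,dy=+6->C; (2,7):dx=+5,dy=+1->C; (3,4):dx=+1,dy=-4->D
  (3,5):dx=+4,dy=+5->C; (3,6):dx=+6,dy=+8->C; (3,7):dx=+3,dy=+3->C; (4,5):dx=+3,dy=+9->C
  (4,6):dx=+5,dy=+12->C; (4,7):dx=+2,dy=+7->C; (5,6):dx=+2,dy=+3->C; (5,7):dx=-1,dy=-2->C
  (6,7):dx=-3,dy=-5->C
Step 2: C = 16, D = 5, total pairs = 21.
Step 3: tau = (C - D)/(n(n-1)/2) = (16 - 5)/21 = 0.523810.
Step 4: Exact two-sided p-value (enumerate n! = 5040 permutations of y under H0): p = 0.136111.
Step 5: alpha = 0.05. fail to reject H0.

tau_b = 0.5238 (C=16, D=5), p = 0.136111, fail to reject H0.
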